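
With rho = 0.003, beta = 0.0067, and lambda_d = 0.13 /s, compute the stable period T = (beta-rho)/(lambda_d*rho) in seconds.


T = (beta - rho) / (lambda_d * rho)
T = (0.0067 - 0.003) / (0.13 * 0.003)
T = 9.4872 s

9.4872


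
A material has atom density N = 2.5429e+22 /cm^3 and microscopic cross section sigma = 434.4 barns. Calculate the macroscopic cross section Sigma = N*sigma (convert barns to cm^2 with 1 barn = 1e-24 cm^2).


Sigma = N * sigma_barns * 1e-24
Sigma = 2.5429e+22 * 434.4 * 1e-24
Sigma = 11.046 /cm

11.046


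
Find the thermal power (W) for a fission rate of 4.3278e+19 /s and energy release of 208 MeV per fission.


P = fission_rate * E_MeV * 1.602e-13
P = 4.3278e+19 * 208 * 1.602e-13
P = 1.4421e+09 W

1.4421e+09


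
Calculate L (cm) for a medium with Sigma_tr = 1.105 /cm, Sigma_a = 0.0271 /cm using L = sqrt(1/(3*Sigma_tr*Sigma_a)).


D = 1 / (3 * Sigma_tr) = 1 / (3 * 1.105) = 0.3016591 cm
L = sqrt(D / Sigma_a)
L = sqrt(0.3016591 / 0.0271)
L = 3.3364 cm

3.3364


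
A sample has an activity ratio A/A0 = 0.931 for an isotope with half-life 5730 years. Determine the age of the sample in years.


lambda = ln(2) / t_half = ln(2) / 5730 = 1.209681e-04 /yr
t = -ln(A/A0) / lambda
t = -ln(0.931) / 1.209681e-04
t = 591.03 yr

591.03


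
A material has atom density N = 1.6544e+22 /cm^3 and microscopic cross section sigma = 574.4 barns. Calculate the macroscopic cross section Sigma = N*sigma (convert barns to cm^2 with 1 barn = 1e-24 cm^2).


Sigma = N * sigma_barns * 1e-24
Sigma = 1.6544e+22 * 574.4 * 1e-24
Sigma = 9.5029 /cm

9.5029


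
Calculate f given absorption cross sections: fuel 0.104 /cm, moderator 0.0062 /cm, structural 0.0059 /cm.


f = Sigma_a_fuel / (Sigma_a_fuel + Sigma_a_mod + Sigma_a_other)
f = 0.104 / (0.104 + 0.0062 + 0.0059)
f = 0.89578

0.89578


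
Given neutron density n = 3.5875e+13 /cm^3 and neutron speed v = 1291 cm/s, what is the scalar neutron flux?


phi = n * v
phi = 3.5875e+13 * 1291
phi = 4.6315e+16 /cm^2/s

4.6315e+16


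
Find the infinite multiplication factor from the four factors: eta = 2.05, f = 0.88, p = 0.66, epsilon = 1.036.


k_inf = eta * f * p * epsilon
k_inf = 2.05 * 0.88 * 0.66 * 1.036
k_inf = 1.2335

1.2335


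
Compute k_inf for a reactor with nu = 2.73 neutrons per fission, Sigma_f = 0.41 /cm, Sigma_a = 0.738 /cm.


k_inf = nu * Sigma_f / Sigma_a
k_inf = 2.73 * 0.41 / 0.738
k_inf = 1.5167

1.5167


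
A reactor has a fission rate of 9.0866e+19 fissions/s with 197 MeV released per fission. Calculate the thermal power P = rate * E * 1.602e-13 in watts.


P = fission_rate * E_MeV * 1.602e-13
P = 9.0866e+19 * 197 * 1.602e-13
P = 2.8677e+09 W

2.8677e+09


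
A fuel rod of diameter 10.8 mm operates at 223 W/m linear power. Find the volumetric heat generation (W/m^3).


r = D / 2 / 1000 = 10.8 / 2 / 1000 = 0.0054 m
q''' = q' / (pi * r^2)
q''' = 223 / (pi * 0.0054^2)
q''' = 2.4343e+06 W/m^3

2.4343e+06


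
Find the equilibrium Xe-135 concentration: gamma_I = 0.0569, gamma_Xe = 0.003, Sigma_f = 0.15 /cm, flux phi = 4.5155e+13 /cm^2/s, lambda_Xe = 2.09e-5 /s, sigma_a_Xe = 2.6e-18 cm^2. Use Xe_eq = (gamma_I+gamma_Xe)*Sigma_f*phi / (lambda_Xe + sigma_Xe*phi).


Xe_eq = (gamma_I + gamma_Xe) * Sigma_f * phi / (lambda_Xe + sigma_Xe * phi)
Numerator = (0.0569 + 0.003) * 0.15 * 4.5155e+13 = 4.057177e+11
Denominator = 2.09e-5 + 2.6e-18 * 4.5155e+13 = 1.383030e-04
Xe_eq = 4.057177e+11 / 1.383030e-04 = 2.9335e+15 /cm^3

2.9335e+15


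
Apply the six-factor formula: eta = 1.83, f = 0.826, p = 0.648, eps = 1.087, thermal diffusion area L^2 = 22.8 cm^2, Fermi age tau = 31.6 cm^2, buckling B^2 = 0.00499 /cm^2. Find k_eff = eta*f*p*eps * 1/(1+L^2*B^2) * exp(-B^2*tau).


k_inf = eta*f*p*eps = 1.83*0.826*0.648*1.087 = 1.064721
P_TNL = 1/(1 + L^2*B^2) = 1/(1 + 22.8*0.00499) = 0.8978498
P_FNL = exp(-B^2*tau) = exp(-0.00499*31.6) = 0.8541196
k_eff = k_inf * P_TNL * P_FNL = 1.064721 * 0.8978498 * 0.8541196
k_eff = 0.81650

0.81650


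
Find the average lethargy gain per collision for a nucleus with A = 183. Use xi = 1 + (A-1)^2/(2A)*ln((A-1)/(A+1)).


xi = 1 + (A-1)^2/(2A) * ln((A-1)/(A+1))
xi = 1 + (183-1)^2/(2*183) * ln((183-1)/(183 +1))
xi = 0.010889

0.010889


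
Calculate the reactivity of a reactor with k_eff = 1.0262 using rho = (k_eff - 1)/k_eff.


rho = (k_eff - 1) / k_eff
rho = (1.0262 - 1) / 1.0262
rho = 0.025531

0.025531


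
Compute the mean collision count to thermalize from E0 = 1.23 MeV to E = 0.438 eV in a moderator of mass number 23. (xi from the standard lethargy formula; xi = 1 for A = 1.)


xi = 1 + (A-1)^2/(2A)*ln((A-1)/(A+1)) = 0.08448899 (for A = 23)
n = ln(E0/E) / xi
n = ln(1.23e6 / 0.438) / 0.08448899
n = ln(2.808219e+06) / 0.08448899 = 175.74

175.74


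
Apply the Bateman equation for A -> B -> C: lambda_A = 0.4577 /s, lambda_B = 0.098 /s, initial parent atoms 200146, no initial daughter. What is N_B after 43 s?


N_B(t) = lambda_A * N_A0 / (lambda_B - lambda_A) * [exp(-lambda_A*t) - exp(-lambda_B*t)]
exp(-0.4577*43) = 2.835351e-09; exp(-0.098*43) = 0.01478710
N_B = 0.4577 * 200146 / (0.098 - 0.4577) * (2.835351e-09 - 0.01478710)
N_B = 3765.9

3765.9


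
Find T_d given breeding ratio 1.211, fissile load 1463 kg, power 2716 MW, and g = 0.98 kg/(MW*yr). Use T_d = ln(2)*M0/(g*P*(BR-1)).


Breeding gain G = BR - 1 = 1.211 - 1 = 0.211
Fissile production rate = g * P * G = 0.98 * 2716 * 0.211 = 561.61448 kg/yr
T_d = ln(2) * M0 / (g * P * G)
T_d = ln(2) * 1463 / 561.61448 = 1.8056 yr

1.8056


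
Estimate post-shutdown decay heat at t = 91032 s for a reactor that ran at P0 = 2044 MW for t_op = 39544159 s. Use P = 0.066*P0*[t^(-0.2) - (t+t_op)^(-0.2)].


P/P0 = 0.066 * [t^(-0.2) - (t + t_op)^(-0.2)]
P/P0 = 0.066 * [91032^(-0.2) - (91032 + 39544159)^(-0.2)]
P/P0 = 0.066 * [0.1018969 - 0.03022622] = 0.004730265
P = 2044 * 0.004730265 = 9.6687 MW

9.6687


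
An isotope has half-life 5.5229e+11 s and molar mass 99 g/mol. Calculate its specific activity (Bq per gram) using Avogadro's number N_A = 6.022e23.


lambda = ln(2) / t_half = ln(2) / 5.5229e+11 = 1.255042e-12 /s
SA = lambda * N_A / M
SA = 1.255042e-12 * 6.022e23 / 99
SA = 7.6342e+09 Bq/g

7.6342e+09


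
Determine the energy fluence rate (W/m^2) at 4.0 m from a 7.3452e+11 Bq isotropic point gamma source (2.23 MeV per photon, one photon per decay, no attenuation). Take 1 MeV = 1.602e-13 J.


psi = A * E * 1.602e-13 / (4*pi*r^2)
psi = 7.3452e+11 * 2.23 * 1.602e-13 / (4*pi*4.0^2)
psi = 0.0013051 W/m^2

0.0013051


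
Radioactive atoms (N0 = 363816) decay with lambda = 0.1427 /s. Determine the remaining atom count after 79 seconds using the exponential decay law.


N = N0 * exp(-lambda * t)
N = 363816 * exp(-0.1427 * 79)
N = 4.6233

4.6233


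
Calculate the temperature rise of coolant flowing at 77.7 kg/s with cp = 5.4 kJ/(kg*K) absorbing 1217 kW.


dT = Q / (m_dot * cp)
dT = 1217 / (77.7 * 5.4)
dT = 2.9005 C

2.9005


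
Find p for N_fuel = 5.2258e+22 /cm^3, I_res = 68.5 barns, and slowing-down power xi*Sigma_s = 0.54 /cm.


p = exp(-N * I * 1e-24 / (xi*Sigma_s))
p = exp(-5.2258e+22 * 68.5 * 1e-24 / 0.54)
p = 0.0013215

0.0013215


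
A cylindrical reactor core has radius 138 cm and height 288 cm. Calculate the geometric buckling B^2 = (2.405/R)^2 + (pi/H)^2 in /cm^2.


B^2 = (2.405/R)^2 + (pi/H)^2
B^2 = (2.405/138)^2 + (pi/288)^2
B^2 = 4.2271e-04 /cm^2

4.2271e-04


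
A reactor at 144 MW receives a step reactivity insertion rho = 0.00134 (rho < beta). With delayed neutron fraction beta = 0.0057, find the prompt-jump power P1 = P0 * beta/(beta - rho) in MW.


P1/P0 = beta / (beta - rho)
P1/P0 = 0.0057 / (0.0057 - 0.00134) = 1.307339
P1 = 144 * 1.307339 = 188.26 MW

188.26


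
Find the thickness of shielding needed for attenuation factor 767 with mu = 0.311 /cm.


x = ln(factor) / mu
x = ln(767) / 0.311
x = 21.358 cm

21.358


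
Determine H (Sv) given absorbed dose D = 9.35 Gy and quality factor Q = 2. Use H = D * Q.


H = D * Q
H = 9.35 * 2
H = 18.700 Sv

18.700


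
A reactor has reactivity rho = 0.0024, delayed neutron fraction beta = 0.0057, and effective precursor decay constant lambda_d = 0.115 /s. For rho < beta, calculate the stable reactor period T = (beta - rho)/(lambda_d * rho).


T = (beta - rho) / (lambda_d * rho)
T = (0.0057 - 0.0024) / (0.115 * 0.0024)
T = 11.957 s

11.957


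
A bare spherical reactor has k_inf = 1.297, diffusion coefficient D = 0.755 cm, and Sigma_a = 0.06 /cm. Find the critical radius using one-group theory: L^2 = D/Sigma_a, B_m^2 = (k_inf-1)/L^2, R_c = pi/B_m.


L^2 = D / Sigma_a = 0.755 / 0.06 = 12.58333 cm^2
B_m^2 = (k_inf - 1) / L^2 = (1.297 - 1) / 12.58333 = 0.02360266 /cm^2
For a bare sphere: B_g = pi/R, so R_c = pi / sqrt(B_m^2)
R_c = pi / sqrt(0.02360266) = 20.449 cm

20.449


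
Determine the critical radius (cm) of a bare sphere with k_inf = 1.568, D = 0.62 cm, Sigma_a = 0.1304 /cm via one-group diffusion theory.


L^2 = D / Sigma_a = 0.62 / 0.1304 = 4.754601 cm^2
B_m^2 = (k_inf - 1) / L^2 = (1.568 - 1) / 4.754601 = 0.1194632 /cm^2
For a bare sphere: B_g = pi/R, so R_c = pi / sqrt(B_m^2)
R_c = pi / sqrt(0.1194632) = 9.0893 cm

9.0893


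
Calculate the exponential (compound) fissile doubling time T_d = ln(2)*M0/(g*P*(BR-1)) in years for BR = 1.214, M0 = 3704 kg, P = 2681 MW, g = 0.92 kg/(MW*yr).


Breeding gain G = BR - 1 = 1.214 - 1 = 0.214
Fissile production rate = g * P * G = 0.92 * 2681 * 0.214 = 527.83528 kg/yr
T_d = ln(2) * M0 / (g * P * G)
T_d = ln(2) * 3704 / 527.83528 = 4.8640 yr

4.8640


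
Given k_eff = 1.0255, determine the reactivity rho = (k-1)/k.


rho = (k_eff - 1) / k_eff
rho = (1.0255 - 1) / 1.0255
rho = 0.024866

0.024866


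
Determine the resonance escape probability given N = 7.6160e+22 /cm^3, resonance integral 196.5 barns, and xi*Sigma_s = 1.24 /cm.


p = exp(-N * I * 1e-24 / (xi*Sigma_s))
p = exp(-7.6160e+22 * 196.5 * 1e-24 / 1.24)
p = 5.7351e-06

5.7351e-06


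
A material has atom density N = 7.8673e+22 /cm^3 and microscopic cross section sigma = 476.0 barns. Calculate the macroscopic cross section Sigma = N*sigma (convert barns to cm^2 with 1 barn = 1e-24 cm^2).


Sigma = N * sigma_barns * 1e-24
Sigma = 7.8673e+22 * 476.0 * 1e-24
Sigma = 37.448 /cm

37.448


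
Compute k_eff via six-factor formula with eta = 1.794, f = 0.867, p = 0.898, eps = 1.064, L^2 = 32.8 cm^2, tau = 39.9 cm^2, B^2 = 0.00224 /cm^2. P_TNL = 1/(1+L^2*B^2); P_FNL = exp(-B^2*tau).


k_inf = eta*f*p*eps = 1.794*0.867*0.898*1.064 = 1.486139
P_TNL = 1/(1 + L^2*B^2) = 1/(1 + 32.8*0.00224) = 0.9315567
P_FNL = exp(-B^2*tau) = exp(-0.00224*39.9) = 0.9145017
k_eff = k_inf * P_TNL * P_FNL = 1.486139 * 0.9315567 * 0.9145017
k_eff = 1.2661

1.2661


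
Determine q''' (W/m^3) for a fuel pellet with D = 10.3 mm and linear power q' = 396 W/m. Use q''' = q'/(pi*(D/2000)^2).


r = D / 2 / 1000 = 10.3 / 2 / 1000 = 0.00515 m
q''' = q' / (pi * r^2)
q''' = 396 / (pi * 0.00515^2)
q''' = 4.7526e+06 W/m^3

4.7526e+06


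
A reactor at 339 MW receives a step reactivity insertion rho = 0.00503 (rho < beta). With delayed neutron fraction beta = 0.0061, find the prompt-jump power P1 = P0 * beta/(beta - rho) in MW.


P1/P0 = beta / (beta - rho)
P1/P0 = 0.0061 / (0.0061 - 0.00503) = 5.700935
P1 = 339 * 5.700935 = 1932.6 MW

1932.6


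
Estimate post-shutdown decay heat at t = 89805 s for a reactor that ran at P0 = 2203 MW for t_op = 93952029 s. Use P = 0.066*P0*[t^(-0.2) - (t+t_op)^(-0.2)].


P/P0 = 0.066 * [t^(-0.2) - (t + t_op)^(-0.2)]
P/P0 = 0.066 * [89805^(-0.2) - (89805 + 93952029)^(-0.2)]
P/P0 = 0.066 * [0.1021739 - 0.02542938] = 0.005065138
P = 2203 * 0.005065138 = 11.158 MW

11.158


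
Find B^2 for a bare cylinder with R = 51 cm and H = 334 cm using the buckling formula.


B^2 = (2.405/R)^2 + (pi/H)^2
B^2 = (2.405/51)^2 + (pi/334)^2
B^2 = 0.0023122 /cm^2

0.0023122


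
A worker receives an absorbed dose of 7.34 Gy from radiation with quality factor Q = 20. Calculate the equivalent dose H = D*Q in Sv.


H = D * Q
H = 7.34 * 20
H = 146.80 Sv

146.80


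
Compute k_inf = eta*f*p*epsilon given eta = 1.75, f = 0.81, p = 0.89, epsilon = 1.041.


k_inf = eta * f * p * epsilon
k_inf = 1.75 * 0.81 * 0.89 * 1.041
k_inf = 1.3133

1.3133


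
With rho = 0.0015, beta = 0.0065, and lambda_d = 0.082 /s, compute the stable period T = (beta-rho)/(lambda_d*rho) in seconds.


T = (beta - rho) / (lambda_d * rho)
T = (0.0065 - 0.0015) / (0.082 * 0.0015)
T = 40.650 s

40.650


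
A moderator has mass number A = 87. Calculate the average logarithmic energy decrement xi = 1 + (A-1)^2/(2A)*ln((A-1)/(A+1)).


xi = 1 + (A-1)^2/(2A) * ln((A-1)/(A+1))
xi = 1 + (87-1)^2/(2*87) * ln((87-1)/(87 +1))
xi = 0.022813

0.022813


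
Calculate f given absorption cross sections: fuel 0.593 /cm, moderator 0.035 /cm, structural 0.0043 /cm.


f = Sigma_a_fuel / (Sigma_a_fuel + Sigma_a_mod + Sigma_a_other)
f = 0.593 / (0.593 + 0.035 + 0.0043)
f = 0.93785

0.93785


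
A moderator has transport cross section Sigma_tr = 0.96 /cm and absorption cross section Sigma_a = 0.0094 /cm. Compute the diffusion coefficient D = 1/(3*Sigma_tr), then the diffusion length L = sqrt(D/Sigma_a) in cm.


D = 1 / (3 * Sigma_tr) = 1 / (3 * 0.96) = 0.3472222 cm
L = sqrt(D / Sigma_a)
L = sqrt(0.3472222 / 0.0094)
L = 6.0777 cm

6.0777


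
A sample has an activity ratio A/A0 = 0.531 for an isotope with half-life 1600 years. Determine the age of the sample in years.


lambda = ln(2) / t_half = ln(2) / 1600 = 4.332170e-04 /yr
t = -ln(A/A0) / lambda
t = -ln(0.531) / 4.332170e-04
t = 1461.1 yr

1461.1


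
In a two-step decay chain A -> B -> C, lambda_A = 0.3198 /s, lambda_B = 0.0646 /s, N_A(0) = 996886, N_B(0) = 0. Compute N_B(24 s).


N_B(t) = lambda_A * N_A0 / (lambda_B - lambda_A) * [exp(-lambda_A*t) - exp(-lambda_B*t)]
exp(-0.3198*24) = 4.641977e-04; exp(-0.0646*24) = 0.2121631
N_B = 0.3198 * 996886 / (0.0646 - 0.3198) * (4.641977e-04 - 0.2121631)
N_B = 264461

264461


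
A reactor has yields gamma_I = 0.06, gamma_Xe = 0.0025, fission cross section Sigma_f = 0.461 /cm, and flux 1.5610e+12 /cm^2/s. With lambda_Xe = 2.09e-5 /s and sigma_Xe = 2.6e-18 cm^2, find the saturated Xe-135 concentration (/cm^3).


Xe_eq = (gamma_I + gamma_Xe) * Sigma_f * phi / (lambda_Xe + sigma_Xe * phi)
Numerator = (0.06 + 0.0025) * 0.461 * 1.5610e+12 = 4.497631e+10
Denominator = 2.09e-5 + 2.6e-18 * 1.5610e+12 = 2.495860e-05
Xe_eq = 4.497631e+10 / 2.495860e-05 = 1.8020e+15 /cm^3

1.8020e+15


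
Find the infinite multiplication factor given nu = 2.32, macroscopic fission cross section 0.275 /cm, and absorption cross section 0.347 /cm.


k_inf = nu * Sigma_f / Sigma_a
k_inf = 2.32 * 0.275 / 0.347
k_inf = 1.8386

1.8386


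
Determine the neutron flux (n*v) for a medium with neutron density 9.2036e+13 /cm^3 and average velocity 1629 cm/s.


phi = n * v
phi = 9.2036e+13 * 1629
phi = 1.4993e+17 /cm^2/s

1.4993e+17


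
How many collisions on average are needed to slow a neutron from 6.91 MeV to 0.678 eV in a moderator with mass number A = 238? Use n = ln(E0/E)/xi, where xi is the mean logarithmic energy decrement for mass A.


xi = 1 + (A-1)^2/(2A)*ln((A-1)/(A+1)) = 0.008379872 (for A = 238)
n = ln(E0/E) / xi
n = ln(6.91e6 / 0.678) / 0.008379872
n = ln(1.019174e+07) / 0.008379872 = 1925.7

1925.7


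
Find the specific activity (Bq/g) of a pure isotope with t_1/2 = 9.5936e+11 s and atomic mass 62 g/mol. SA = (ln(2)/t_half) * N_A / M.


lambda = ln(2) / t_half = ln(2) / 9.5936e+11 = 7.225100e-13 /s
SA = lambda * N_A / M
SA = 7.225100e-13 * 6.022e23 / 62
SA = 7.0177e+09 Bq/g

7.0177e+09


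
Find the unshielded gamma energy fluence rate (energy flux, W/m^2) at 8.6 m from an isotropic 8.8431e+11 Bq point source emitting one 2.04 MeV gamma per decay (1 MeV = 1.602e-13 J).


psi = A * E * 1.602e-13 / (4*pi*r^2)
psi = 8.8431e+11 * 2.04 * 1.602e-13 / (4*pi*8.6^2)
psi = 3.1095e-04 W/m^2

3.1095e-04


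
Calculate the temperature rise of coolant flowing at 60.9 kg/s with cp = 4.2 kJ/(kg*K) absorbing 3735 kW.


dT = Q / (m_dot * cp)
dT = 3735 / (60.9 * 4.2)
dT = 14.602 C

14.602


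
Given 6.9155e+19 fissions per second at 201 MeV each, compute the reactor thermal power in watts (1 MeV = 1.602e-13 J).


P = fission_rate * E_MeV * 1.602e-13
P = 6.9155e+19 * 201 * 1.602e-13
P = 2.2268e+09 W

2.2268e+09


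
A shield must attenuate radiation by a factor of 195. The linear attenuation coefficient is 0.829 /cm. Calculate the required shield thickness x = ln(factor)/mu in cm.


x = ln(factor) / mu
x = ln(195) / 0.829
x = 6.3607 cm

6.3607


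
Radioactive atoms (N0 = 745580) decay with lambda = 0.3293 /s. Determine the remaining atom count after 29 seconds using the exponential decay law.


N = N0 * exp(-lambda * t)
N = 745580 * exp(-0.3293 * 29)
N = 53.102

53.102


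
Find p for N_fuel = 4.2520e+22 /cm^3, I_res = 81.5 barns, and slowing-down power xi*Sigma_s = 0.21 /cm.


p = exp(-N * I * 1e-24 / (xi*Sigma_s))
p = exp(-4.2520e+22 * 81.5 * 1e-24 / 0.21)
p = 6.8133e-08

6.8133e-08


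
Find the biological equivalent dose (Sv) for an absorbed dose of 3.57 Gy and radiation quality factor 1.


H = D * Q
H = 3.57 * 1
H = 3.5700 Sv

3.5700


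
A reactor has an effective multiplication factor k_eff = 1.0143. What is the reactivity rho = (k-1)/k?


rho = (k_eff - 1) / k_eff
rho = (1.0143 - 1) / 1.0143
rho = 0.014098

0.014098


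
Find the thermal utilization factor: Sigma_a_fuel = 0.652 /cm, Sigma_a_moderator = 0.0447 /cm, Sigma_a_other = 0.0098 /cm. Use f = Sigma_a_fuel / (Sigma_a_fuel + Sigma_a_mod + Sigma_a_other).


f = Sigma_a_fuel / (Sigma_a_fuel + Sigma_a_mod + Sigma_a_other)
f = 0.652 / (0.652 + 0.0447 + 0.0098)
f = 0.92286

0.92286


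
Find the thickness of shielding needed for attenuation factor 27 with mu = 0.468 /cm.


x = ln(factor) / mu
x = ln(27) / 0.468
x = 7.0424 cm

7.0424


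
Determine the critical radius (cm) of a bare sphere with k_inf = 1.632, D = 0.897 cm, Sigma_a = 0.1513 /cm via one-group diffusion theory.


L^2 = D / Sigma_a = 0.897 / 0.1513 = 5.928619 cm^2
B_m^2 = (k_inf - 1) / L^2 = (1.632 - 1) / 5.928619 = 0.1066016 /cm^2
For a bare sphere: B_g = pi/R, so R_c = pi / sqrt(B_m^2)
R_c = pi / sqrt(0.1066016) = 9.6221 cm

9.6221


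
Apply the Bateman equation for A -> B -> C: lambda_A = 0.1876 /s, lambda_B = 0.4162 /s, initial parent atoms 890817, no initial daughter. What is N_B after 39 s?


N_B(t) = lambda_A * N_A0 / (lambda_B - lambda_A) * [exp(-lambda_A*t) - exp(-lambda_B*t)]
exp(-0.1876*39) = 6.645503e-04; exp(-0.4162*39) = 8.925218e-08
N_B = 0.1876 * 890817 / (0.4162 - 0.1876) * (6.645503e-04 - 8.925218e-08)
N_B = 485.75

485.75


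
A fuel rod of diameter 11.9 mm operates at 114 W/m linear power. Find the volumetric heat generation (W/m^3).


r = D / 2 / 1000 = 11.9 / 2 / 1000 = 0.00595 m
q''' = q' / (pi * r^2)
q''' = 114 / (pi * 0.00595^2)
q''' = 1.0250e+06 W/m^3

1.0250e+06


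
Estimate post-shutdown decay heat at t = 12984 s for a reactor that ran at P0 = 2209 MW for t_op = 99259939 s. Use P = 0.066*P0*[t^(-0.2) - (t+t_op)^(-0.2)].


P/P0 = 0.066 * [t^(-0.2) - (t + t_op)^(-0.2)]
P/P0 = 0.066 * [12984^(-0.2) - (12984 + 99259939)^(-0.2)]
P/P0 = 0.066 * [0.1504244 - 0.02515555] = 0.008267744
P = 2209 * 0.008267744 = 18.263 MW

18.263


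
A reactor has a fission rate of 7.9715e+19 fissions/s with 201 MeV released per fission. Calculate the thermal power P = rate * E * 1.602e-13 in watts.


P = fission_rate * E_MeV * 1.602e-13
P = 7.9715e+19 * 201 * 1.602e-13
P = 2.5668e+09 W

2.5668e+09


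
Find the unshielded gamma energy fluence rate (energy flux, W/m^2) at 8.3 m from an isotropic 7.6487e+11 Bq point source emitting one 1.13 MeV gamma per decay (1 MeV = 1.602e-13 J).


psi = A * E * 1.602e-13 / (4*pi*r^2)
psi = 7.6487e+11 * 1.13 * 1.602e-13 / (4*pi*8.3^2)
psi = 1.5994e-04 W/m^2

1.5994e-04


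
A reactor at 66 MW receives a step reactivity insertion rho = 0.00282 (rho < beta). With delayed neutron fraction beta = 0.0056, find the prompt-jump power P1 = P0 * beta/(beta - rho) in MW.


P1/P0 = beta / (beta - rho)
P1/P0 = 0.0056 / (0.0056 - 0.00282) = 2.014388
P1 = 66 * 2.014388 = 132.95 MW

132.95


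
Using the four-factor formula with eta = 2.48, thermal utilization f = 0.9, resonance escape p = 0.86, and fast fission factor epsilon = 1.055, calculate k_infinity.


k_inf = eta * f * p * epsilon
k_inf = 2.48 * 0.9 * 0.86 * 1.055
k_inf = 2.0251

2.0251


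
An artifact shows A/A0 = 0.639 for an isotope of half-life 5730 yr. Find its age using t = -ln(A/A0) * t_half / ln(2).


lambda = ln(2) / t_half = ln(2) / 5730 = 1.209681e-04 /yr
t = -ln(A/A0) / lambda
t = -ln(0.639) / 1.209681e-04
t = 3702.2 yr

3702.2


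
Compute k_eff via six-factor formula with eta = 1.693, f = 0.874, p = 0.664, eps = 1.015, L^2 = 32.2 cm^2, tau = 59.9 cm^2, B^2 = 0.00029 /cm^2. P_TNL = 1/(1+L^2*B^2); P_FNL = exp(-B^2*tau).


k_inf = eta*f*p*eps = 1.693*0.874*0.664*1.015 = 0.9972465
P_TNL = 1/(1 + L^2*B^2) = 1/(1 + 32.2*0.00029) = 0.9907484
P_FNL = exp(-B^2*tau) = exp(-0.00029*59.9) = 0.9827790
k_eff = k_inf * P_TNL * P_FNL = 0.9972465 * 0.9907484 * 0.9827790
k_eff = 0.97101

0.97101


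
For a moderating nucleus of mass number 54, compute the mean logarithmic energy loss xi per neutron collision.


xi = 1 + (A-1)^2/(2A) * ln((A-1)/(A+1))
xi = 1 + (54-1)^2/(2*54) * ln((54-1)/(54 +1))
xi = 0.036584

0.036584


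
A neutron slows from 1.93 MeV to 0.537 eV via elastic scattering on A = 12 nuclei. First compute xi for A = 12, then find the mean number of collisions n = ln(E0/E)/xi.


xi = 1 + (A-1)^2/(2A)*ln((A-1)/(A+1)) = 0.1577690 (for A = 12)
n = ln(E0/E) / xi
n = ln(1.93e6 / 0.537) / 0.1577690
n = ln(3.594041e+06) / 0.1577690 = 95.677

95.677


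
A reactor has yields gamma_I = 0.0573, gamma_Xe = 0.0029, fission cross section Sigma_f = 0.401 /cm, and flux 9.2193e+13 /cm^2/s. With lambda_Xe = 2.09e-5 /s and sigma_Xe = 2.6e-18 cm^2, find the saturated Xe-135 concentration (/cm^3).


Xe_eq = (gamma_I + gamma_Xe) * Sigma_f * phi / (lambda_Xe + sigma_Xe * phi)
Numerator = (0.0573 + 0.0029) * 0.401 * 9.2193e+13 = 2.225557e+12
Denominator = 2.09e-5 + 2.6e-18 * 9.2193e+13 = 2.606018e-04
Xe_eq = 2.225557e+12 / 2.606018e-04 = 8.5401e+15 /cm^3

8.5401e+15


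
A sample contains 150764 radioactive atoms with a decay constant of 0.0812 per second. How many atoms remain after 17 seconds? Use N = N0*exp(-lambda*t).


N = N0 * exp(-lambda * t)
N = 150764 * exp(-0.0812 * 17)
N = 37914

37914


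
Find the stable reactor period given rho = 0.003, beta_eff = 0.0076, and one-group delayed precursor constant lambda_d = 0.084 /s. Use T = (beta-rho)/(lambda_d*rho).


T = (beta - rho) / (lambda_d * rho)
T = (0.0076 - 0.003) / (0.084 * 0.003)
T = 18.254 s

18.254


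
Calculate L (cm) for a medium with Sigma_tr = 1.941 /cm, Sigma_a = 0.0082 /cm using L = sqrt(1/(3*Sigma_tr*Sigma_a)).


D = 1 / (3 * Sigma_tr) = 1 / (3 * 1.941) = 0.1717328 cm
L = sqrt(D / Sigma_a)
L = sqrt(0.1717328 / 0.0082)
L = 4.5764 cm

4.5764


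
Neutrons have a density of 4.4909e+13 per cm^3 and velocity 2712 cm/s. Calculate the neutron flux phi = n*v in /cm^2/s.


phi = n * v
phi = 4.4909e+13 * 2712
phi = 1.2179e+17 /cm^2/s

1.2179e+17


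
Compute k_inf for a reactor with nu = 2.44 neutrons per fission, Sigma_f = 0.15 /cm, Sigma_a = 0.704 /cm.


k_inf = nu * Sigma_f / Sigma_a
k_inf = 2.44 * 0.15 / 0.704
k_inf = 0.51989

0.51989


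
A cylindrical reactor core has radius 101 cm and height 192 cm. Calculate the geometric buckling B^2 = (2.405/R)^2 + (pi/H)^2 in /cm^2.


B^2 = (2.405/R)^2 + (pi/H)^2
B^2 = (2.405/101)^2 + (pi/192)^2
B^2 = 8.3474e-04 /cm^2

8.3474e-04


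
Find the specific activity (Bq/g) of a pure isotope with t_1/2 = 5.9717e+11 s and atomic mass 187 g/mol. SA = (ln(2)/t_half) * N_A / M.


lambda = ln(2) / t_half = ln(2) / 5.9717e+11 = 1.160720e-12 /s
SA = lambda * N_A / M
SA = 1.160720e-12 * 6.022e23 / 187
SA = 3.7379e+09 Bq/g

3.7379e+09


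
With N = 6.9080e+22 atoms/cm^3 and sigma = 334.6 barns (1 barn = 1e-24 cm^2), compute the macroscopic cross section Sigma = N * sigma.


Sigma = N * sigma_barns * 1e-24
Sigma = 6.9080e+22 * 334.6 * 1e-24
Sigma = 23.114 /cm

23.114


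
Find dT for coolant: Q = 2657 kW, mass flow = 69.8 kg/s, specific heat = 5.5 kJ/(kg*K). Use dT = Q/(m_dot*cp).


dT = Q / (m_dot * cp)
dT = 2657 / (69.8 * 5.5)
dT = 6.9211 C

6.9211


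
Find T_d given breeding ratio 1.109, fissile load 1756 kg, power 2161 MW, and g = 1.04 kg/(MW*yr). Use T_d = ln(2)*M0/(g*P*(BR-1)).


Breeding gain G = BR - 1 = 1.109 - 1 = 0.109
Fissile production rate = g * P * G = 1.04 * 2161 * 0.109 = 244.97096 kg/yr
T_d = ln(2) * M0 / (g * P * G)
T_d = ln(2) * 1756 / 244.97096 = 4.9686 yr

4.9686


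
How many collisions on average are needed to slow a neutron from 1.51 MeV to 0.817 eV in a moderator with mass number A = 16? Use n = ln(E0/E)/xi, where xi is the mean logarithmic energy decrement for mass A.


xi = 1 + (A-1)^2/(2A)*ln((A-1)/(A+1)) = 0.1199467 (for A = 16)
n = ln(E0/E) / xi
n = ln(1.51e6 / 0.817) / 0.1199467
n = ln(1.848225e+06) / 0.1199467 = 120.30

120.30


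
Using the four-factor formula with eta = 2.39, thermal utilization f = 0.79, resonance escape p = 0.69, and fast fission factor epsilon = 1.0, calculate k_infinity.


k_inf = eta * f * p * epsilon
k_inf = 2.39 * 0.79 * 0.69 * 1.0
k_inf = 1.3028

1.3028


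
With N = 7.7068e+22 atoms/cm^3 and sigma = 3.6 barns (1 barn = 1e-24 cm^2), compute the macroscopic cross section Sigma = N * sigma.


Sigma = N * sigma_barns * 1e-24
Sigma = 7.7068e+22 * 3.6 * 1e-24
Sigma = 0.27744 /cm

0.27744


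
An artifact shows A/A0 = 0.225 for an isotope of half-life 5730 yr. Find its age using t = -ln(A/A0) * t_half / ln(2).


lambda = ln(2) / t_half = ln(2) / 5730 = 1.209681e-04 /yr
t = -ln(A/A0) / lambda
t = -ln(0.225) / 1.209681e-04
t = 12331 yr

12331


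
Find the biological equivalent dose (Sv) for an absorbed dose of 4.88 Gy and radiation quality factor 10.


H = D * Q
H = 4.88 * 10
H = 48.800 Sv

48.800


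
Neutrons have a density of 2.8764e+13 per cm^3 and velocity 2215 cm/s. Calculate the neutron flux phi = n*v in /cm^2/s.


phi = n * v
phi = 2.8764e+13 * 2215
phi = 6.3712e+16 /cm^2/s

6.3712e+16


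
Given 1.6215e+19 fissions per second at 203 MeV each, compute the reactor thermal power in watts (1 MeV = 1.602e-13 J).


P = fission_rate * E_MeV * 1.602e-13
P = 1.6215e+19 * 203 * 1.602e-13
P = 5.2732e+08 W

5.2732e+08


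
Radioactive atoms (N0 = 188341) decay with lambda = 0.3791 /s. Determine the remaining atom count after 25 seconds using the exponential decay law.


N = N0 * exp(-lambda * t)
N = 188341 * exp(-0.3791 * 25)
N = 14.418

14.418


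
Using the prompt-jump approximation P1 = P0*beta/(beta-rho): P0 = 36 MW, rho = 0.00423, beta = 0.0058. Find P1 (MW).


P1/P0 = beta / (beta - rho)
P1/P0 = 0.0058 / (0.0058 - 0.00423) = 3.694268
P1 = 36 * 3.694268 = 132.99 MW

132.99


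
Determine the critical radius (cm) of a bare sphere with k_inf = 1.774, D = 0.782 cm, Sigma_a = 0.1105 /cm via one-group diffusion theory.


L^2 = D / Sigma_a = 0.782 / 0.1105 = 7.076923 cm^2
B_m^2 = (k_inf - 1) / L^2 = (1.774 - 1) / 7.076923 = 0.1093696 /cm^2
For a bare sphere: B_g = pi/R, so R_c = pi / sqrt(B_m^2)
R_c = pi / sqrt(0.1093696) = 9.4995 cm

9.4995


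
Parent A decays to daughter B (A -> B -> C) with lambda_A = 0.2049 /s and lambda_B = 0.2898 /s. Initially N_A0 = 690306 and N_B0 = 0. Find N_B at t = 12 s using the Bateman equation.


N_B(t) = lambda_A * N_A0 / (lambda_B - lambda_A) * [exp(-lambda_A*t) - exp(-lambda_B*t)]
exp(-0.2049*12) = 0.08553753; exp(-0.2898*12) = 0.03088144
N_B = 0.2049 * 690306 / (0.2898 - 0.2049) * (0.08553753 - 0.03088144)
N_B = 91057

91057


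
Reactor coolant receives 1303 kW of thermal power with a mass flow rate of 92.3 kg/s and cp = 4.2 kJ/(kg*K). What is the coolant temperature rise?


dT = Q / (m_dot * cp)
dT = 1303 / (92.3 * 4.2)
dT = 3.3612 C

3.3612


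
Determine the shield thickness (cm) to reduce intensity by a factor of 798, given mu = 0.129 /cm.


x = ln(factor) / mu
x = ln(798) / 0.129
x = 51.799 cm

51.799


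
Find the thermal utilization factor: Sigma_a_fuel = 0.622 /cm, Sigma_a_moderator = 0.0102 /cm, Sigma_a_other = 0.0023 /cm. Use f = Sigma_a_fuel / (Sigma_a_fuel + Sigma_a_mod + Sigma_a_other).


f = Sigma_a_fuel / (Sigma_a_fuel + Sigma_a_mod + Sigma_a_other)
f = 0.622 / (0.622 + 0.0102 + 0.0023)
f = 0.98030

0.98030


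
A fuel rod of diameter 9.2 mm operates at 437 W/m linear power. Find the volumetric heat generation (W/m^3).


r = D / 2 / 1000 = 9.2 / 2 / 1000 = 0.0046 m
q''' = q' / (pi * r^2)
q''' = 437 / (pi * 0.0046^2)
q''' = 6.5738e+06 W/m^3

6.5738e+06


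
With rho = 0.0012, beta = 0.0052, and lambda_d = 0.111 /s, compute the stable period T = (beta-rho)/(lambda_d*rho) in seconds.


T = (beta - rho) / (lambda_d * rho)
T = (0.0052 - 0.0012) / (0.111 * 0.0012)
T = 30.030 s

30.030


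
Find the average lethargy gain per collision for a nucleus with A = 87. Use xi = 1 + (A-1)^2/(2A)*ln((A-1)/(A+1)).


xi = 1 + (A-1)^2/(2A) * ln((A-1)/(A+1))
xi = 1 + (87-1)^2/(2*87) * ln((87-1)/(87 +1))
xi = 0.022813

0.022813


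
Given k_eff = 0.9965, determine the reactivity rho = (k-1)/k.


rho = (k_eff - 1) / k_eff
rho = (0.9965 - 1) / 0.9965
rho = -0.0035123

-0.0035123


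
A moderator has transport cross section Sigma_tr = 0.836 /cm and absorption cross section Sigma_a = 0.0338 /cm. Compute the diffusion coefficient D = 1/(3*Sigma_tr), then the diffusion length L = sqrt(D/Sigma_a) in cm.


D = 1 / (3 * Sigma_tr) = 1 / (3 * 0.836) = 0.3987241 cm
L = sqrt(D / Sigma_a)
L = sqrt(0.3987241 / 0.0338)
L = 3.4346 cm

3.4346


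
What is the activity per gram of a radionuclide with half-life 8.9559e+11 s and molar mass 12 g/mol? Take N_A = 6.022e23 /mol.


lambda = ln(2) / t_half = ln(2) / 8.9559e+11 = 7.739559e-13 /s
SA = lambda * N_A / M
SA = 7.739559e-13 * 6.022e23 / 12
SA = 3.8840e+10 Bq/g

3.8840e+10


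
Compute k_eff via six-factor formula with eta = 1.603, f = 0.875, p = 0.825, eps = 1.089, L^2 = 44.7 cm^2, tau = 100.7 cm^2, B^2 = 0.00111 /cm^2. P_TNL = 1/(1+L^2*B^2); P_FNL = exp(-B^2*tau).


k_inf = eta*f*p*eps = 1.603*0.875*0.825*1.089 = 1.260153
P_TNL = 1/(1 + L^2*B^2) = 1/(1 + 44.7*0.00111) = 0.9527285
P_FNL = exp(-B^2*tau) = exp(-0.00111*100.7) = 0.8942437
k_eff = k_inf * P_TNL * P_FNL = 1.260153 * 0.9527285 * 0.8942437
k_eff = 1.0736

1.0736


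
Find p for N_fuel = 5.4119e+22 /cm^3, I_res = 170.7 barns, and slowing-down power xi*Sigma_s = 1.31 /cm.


p = exp(-N * I * 1e-24 / (xi*Sigma_s))
p = exp(-5.4119e+22 * 170.7 * 1e-24 / 1.31)
p = 8.6568e-04

8.6568e-04


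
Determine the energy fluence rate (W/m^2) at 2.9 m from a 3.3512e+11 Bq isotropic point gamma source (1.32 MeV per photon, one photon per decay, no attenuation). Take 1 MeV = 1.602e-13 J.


psi = A * E * 1.602e-13 / (4*pi*r^2)
psi = 3.3512e+11 * 1.32 * 1.602e-13 / (4*pi*2.9^2)
psi = 6.7055e-04 W/m^2

6.7055e-04


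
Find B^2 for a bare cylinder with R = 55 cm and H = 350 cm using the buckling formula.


B^2 = (2.405/R)^2 + (pi/H)^2
B^2 = (2.405/55)^2 + (pi/350)^2
B^2 = 0.0019926 /cm^2

0.0019926


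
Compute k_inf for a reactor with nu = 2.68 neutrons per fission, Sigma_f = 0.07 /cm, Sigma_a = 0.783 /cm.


k_inf = nu * Sigma_f / Sigma_a
k_inf = 2.68 * 0.07 / 0.783
k_inf = 0.23959

0.23959


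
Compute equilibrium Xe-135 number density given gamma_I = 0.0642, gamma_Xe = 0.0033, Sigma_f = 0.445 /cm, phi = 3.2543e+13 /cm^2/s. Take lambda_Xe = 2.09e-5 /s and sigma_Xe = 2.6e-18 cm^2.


Xe_eq = (gamma_I + gamma_Xe) * Sigma_f * phi / (lambda_Xe + sigma_Xe * phi)
Numerator = (0.0642 + 0.0033) * 0.445 * 3.2543e+13 = 9.775104e+11
Denominator = 2.09e-5 + 2.6e-18 * 3.2543e+13 = 1.055118e-04
Xe_eq = 9.775104e+11 / 1.055118e-04 = 9.2645e+15 /cm^3

9.2645e+15


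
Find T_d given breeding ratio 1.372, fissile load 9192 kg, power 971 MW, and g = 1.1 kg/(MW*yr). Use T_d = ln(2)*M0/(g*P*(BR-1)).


Breeding gain G = BR - 1 = 1.372 - 1 = 0.372
Fissile production rate = g * P * G = 1.1 * 971 * 0.372 = 397.3332 kg/yr
T_d = ln(2) * M0 / (g * P * G)
T_d = ln(2) * 9192 / 397.3332 = 16.035 yr

16.035


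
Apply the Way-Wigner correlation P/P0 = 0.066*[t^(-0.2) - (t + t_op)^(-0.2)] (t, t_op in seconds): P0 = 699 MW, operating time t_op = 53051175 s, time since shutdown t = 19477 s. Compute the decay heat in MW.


P/P0 = 0.066 * [t^(-0.2) - (t + t_op)^(-0.2)]
P/P0 = 0.066 * [19477^(-0.2) - (19477 + 53051175)^(-0.2)]
P/P0 = 0.066 * [0.1387061 - 0.02851209] = 0.007272805
P = 699 * 0.007272805 = 5.0837 MW

5.0837


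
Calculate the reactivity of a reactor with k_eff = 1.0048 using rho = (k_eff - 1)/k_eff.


rho = (k_eff - 1) / k_eff
rho = (1.0048 - 1) / 1.0048
rho = 0.0047771

0.0047771


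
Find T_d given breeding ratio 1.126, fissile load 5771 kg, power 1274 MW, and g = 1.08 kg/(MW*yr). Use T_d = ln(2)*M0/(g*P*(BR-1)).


Breeding gain G = BR - 1 = 1.126 - 1 = 0.126
Fissile production rate = g * P * G = 1.08 * 1274 * 0.126 = 173.36592 kg/yr
T_d = ln(2) * M0 / (g * P * G)
T_d = ln(2) * 5771 / 173.36592 = 23.073 yr

23.073


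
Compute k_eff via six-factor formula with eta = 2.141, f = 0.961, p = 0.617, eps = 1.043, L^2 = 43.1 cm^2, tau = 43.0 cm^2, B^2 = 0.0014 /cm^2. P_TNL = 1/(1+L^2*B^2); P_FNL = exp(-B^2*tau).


k_inf = eta*f*p*eps = 2.141*0.961*0.617*1.043 = 1.324066
P_TNL = 1/(1 + L^2*B^2) = 1/(1 + 43.1*0.0014) = 0.9430937
P_FNL = exp(-B^2*tau) = exp(-0.0014*43.0) = 0.9415762
k_eff = k_inf * P_TNL * P_FNL = 1.324066 * 0.9430937 * 0.9415762
k_eff = 1.1758

1.1758


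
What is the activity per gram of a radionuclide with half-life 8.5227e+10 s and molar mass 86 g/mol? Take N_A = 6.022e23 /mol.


lambda = ln(2) / t_half = ln(2) / 8.5227e+10 = 8.132953e-12 /s
SA = lambda * N_A / M
SA = 8.132953e-12 * 6.022e23 / 86
SA = 5.6950e+10 Bq/g

5.6950e+10


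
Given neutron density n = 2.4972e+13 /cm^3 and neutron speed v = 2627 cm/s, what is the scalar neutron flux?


phi = n * v
phi = 2.4972e+13 * 2627
phi = 6.5601e+16 /cm^2/s

6.5601e+16


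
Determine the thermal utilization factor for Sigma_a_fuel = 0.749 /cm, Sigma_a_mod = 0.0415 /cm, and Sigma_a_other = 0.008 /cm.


f = Sigma_a_fuel / (Sigma_a_fuel + Sigma_a_mod + Sigma_a_other)
f = 0.749 / (0.749 + 0.0415 + 0.008)
f = 0.93801

0.93801


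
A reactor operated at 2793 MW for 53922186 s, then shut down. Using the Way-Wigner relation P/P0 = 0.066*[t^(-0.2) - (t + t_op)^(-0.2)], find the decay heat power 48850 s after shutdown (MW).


P/P0 = 0.066 * [t^(-0.2) - (t + t_op)^(-0.2)]
P/P0 = 0.066 * [48850^(-0.2) - (48850 + 53922186)^(-0.2)]
P/P0 = 0.066 * [0.1154057 - 0.02841632] = 0.005741299
P = 2793 * 0.005741299 = 16.035 MW

16.035


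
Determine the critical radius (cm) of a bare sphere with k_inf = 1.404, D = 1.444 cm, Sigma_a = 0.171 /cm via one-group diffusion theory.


L^2 = D / Sigma_a = 1.444 / 0.171 = 8.444444 cm^2
B_m^2 = (k_inf - 1) / L^2 = (1.404 - 1) / 8.444444 = 0.04784211 /cm^2
For a bare sphere: B_g = pi/R, so R_c = pi / sqrt(B_m^2)
R_c = pi / sqrt(0.04784211) = 14.363 cm

14.363


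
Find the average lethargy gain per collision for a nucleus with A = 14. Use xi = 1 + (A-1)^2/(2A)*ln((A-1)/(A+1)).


xi = 1 + (A-1)^2/(2A) * ln((A-1)/(A+1))
xi = 1 + (14-1)^2/(2*14) * ln((14-1)/(14 +1))
xi = 0.13628

0.13628


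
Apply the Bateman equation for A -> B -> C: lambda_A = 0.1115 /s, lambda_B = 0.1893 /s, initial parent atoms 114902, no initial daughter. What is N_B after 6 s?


N_B(t) = lambda_A * N_A0 / (lambda_B - lambda_A) * [exp(-lambda_A*t) - exp(-lambda_B*t)]
exp(-0.1115*6) = 0.5122205; exp(-0.1893*6) = 0.3211651
N_B = 0.1115 * 114902 / (0.1893 - 0.1115) * (0.5122205 - 0.3211651)
N_B = 31462

31462


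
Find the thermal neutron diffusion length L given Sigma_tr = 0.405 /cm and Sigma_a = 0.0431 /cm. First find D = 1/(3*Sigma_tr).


D = 1 / (3 * Sigma_tr) = 1 / (3 * 0.405) = 0.8230453 cm
L = sqrt(D / Sigma_a)
L = sqrt(0.8230453 / 0.0431)
L = 4.3699 cm

4.3699


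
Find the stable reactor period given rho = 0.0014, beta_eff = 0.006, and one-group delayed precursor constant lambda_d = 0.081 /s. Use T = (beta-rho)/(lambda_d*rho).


T = (beta - rho) / (lambda_d * rho)
T = (0.006 - 0.0014) / (0.081 * 0.0014)
T = 40.564 s

40.564


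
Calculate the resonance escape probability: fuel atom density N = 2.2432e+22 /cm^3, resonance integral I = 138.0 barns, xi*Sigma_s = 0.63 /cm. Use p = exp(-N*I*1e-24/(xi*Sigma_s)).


p = exp(-N * I * 1e-24 / (xi*Sigma_s))
p = exp(-2.2432e+22 * 138.0 * 1e-24 / 0.63)
p = 0.0073454

0.0073454


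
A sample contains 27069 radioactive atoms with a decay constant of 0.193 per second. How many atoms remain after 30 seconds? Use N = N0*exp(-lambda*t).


N = N0 * exp(-lambda * t)
N = 27069 * exp(-0.193 * 30)
N = 82.777

82.777


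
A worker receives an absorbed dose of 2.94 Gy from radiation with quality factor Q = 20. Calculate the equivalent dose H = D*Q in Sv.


H = D * Q
H = 2.94 * 20
H = 58.800 Sv

58.800


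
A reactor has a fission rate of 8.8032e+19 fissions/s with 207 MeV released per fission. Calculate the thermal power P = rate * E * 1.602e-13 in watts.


P = fission_rate * E_MeV * 1.602e-13
P = 8.8032e+19 * 207 * 1.602e-13
P = 2.9193e+09 W

2.9193e+09


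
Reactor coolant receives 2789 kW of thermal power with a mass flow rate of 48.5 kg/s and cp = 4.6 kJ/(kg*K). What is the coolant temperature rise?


dT = Q / (m_dot * cp)
dT = 2789 / (48.5 * 4.6)
dT = 12.501 C

12.501


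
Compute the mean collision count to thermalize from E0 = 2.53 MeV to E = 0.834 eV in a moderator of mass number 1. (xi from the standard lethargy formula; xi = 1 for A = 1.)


xi = 1 + (A-1)^2/(2A)*ln((A-1)/(A+1)) = 1 (for A = 1)
n = ln(E0/E) / xi
n = ln(2.53e6 / 0.834) / 1
n = ln(3.033573e+06) / 1 = 14.925

14.925


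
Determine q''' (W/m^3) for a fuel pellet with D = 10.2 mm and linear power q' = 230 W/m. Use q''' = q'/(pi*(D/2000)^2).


r = D / 2 / 1000 = 10.2 / 2 / 1000 = 0.0051 m
q''' = q' / (pi * r^2)
q''' = 230 / (pi * 0.0051^2)
q''' = 2.8147e+06 W/m^3

2.8147e+06


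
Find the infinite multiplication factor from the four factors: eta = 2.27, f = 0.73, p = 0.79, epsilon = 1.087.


k_inf = eta * f * p * epsilon
k_inf = 2.27 * 0.73 * 0.79 * 1.087
k_inf = 1.4230

1.4230


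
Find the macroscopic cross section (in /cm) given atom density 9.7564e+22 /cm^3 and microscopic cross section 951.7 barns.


Sigma = N * sigma_barns * 1e-24
Sigma = 9.7564e+22 * 951.7 * 1e-24
Sigma = 92.852 /cm

92.852


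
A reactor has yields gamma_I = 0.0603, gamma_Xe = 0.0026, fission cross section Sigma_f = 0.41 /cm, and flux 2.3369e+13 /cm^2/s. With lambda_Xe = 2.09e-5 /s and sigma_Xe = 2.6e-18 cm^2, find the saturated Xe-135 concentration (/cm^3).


Xe_eq = (gamma_I + gamma_Xe) * Sigma_f * phi / (lambda_Xe + sigma_Xe * phi)
Numerator = (0.0603 + 0.0026) * 0.41 * 2.3369e+13 = 6.026631e+11
Denominator = 2.09e-5 + 2.6e-18 * 2.3369e+13 = 8.165940e-05
Xe_eq = 6.026631e+11 / 8.165940e-05 = 7.3802e+15 /cm^3

7.3802e+15


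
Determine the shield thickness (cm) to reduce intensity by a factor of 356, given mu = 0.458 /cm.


x = ln(factor) / mu
x = ln(356) / 0.458
x = 12.827 cm

12.827


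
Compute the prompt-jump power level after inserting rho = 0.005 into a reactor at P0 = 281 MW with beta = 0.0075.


P1/P0 = beta / (beta - rho)
P1/P0 = 0.0075 / (0.0075 - 0.005) = 3.000000
P1 = 281 * 3.000000 = 843.00 MW

843.00


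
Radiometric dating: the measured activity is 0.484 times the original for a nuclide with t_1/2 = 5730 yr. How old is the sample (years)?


lambda = ln(2) / t_half = ln(2) / 5730 = 1.209681e-04 /yr
t = -ln(A/A0) / lambda
t = -ln(0.484) / 1.209681e-04
t = 5998.9 yr

5998.9
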